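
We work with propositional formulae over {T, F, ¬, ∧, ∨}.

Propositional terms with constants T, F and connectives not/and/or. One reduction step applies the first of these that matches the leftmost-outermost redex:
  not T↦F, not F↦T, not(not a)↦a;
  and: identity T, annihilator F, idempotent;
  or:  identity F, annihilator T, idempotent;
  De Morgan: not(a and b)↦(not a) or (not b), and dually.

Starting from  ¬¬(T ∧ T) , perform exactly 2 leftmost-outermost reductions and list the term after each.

  start: ¬¬(T ∧ T)
  [1] T ∧ T
  [2] T

Answer: after 2 steps: T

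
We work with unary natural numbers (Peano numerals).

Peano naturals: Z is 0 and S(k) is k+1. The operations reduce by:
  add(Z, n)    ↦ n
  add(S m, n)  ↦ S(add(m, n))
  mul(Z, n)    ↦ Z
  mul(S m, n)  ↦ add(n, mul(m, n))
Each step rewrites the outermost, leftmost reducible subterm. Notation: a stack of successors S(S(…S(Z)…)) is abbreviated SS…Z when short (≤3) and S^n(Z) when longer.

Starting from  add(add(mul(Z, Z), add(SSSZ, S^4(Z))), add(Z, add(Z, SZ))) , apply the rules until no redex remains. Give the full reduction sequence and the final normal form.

Answer: normal form = S^8(Z)  (in 16 steps)

Derivation:
  start: add(add(mul(Z, Z), add(SSSZ, S^4(Z))), add(Z, add(Z, SZ)))
  →1  add(add(Z, add(SSSZ, S^4(Z))), add(Z, add(Z, SZ)))
  →2  add(add(SSSZ, S^4(Z)), add(Z, add(Z, SZ)))
  →3  add(S(add(SSZ, S^4(Z))), add(Z, add(Z, SZ)))
  →4  S(add(add(SSZ, S^4(Z)), add(Z, add(Z, SZ))))
  →5  S(add(S(add(SZ, S^4(Z))), add(Z, add(Z, SZ))))
  →6  S(S(add(add(SZ, S^4(Z)), add(Z, add(Z, SZ)))))
  →7  S(S(add(S(add(Z, S^4(Z))), add(Z, add(Z, SZ)))))
  →8  S(S(S(add(add(Z, S^4(Z)), add(Z, add(Z, SZ))))))
  →9  S(S(S(add(S^4(Z), add(Z, add(Z, SZ))))))
  →10  S(S(S(S(add(SSSZ, add(Z, add(Z, SZ)))))))
  →11  S(S(S(S(S(add(SSZ, add(Z, add(Z, SZ))))))))
  →12  S(S(S(S(S(S(add(SZ, add(Z, add(Z, SZ)))))))))
  →13  S(S(S(S(S(S(S(add(Z, add(Z, add(Z, SZ))))))))))
  →14  S(S(S(S(S(S(S(add(Z, add(Z, SZ)))))))))
  →15  S(S(S(S(S(S(S(add(Z, SZ))))))))
  →16  S^8(Z)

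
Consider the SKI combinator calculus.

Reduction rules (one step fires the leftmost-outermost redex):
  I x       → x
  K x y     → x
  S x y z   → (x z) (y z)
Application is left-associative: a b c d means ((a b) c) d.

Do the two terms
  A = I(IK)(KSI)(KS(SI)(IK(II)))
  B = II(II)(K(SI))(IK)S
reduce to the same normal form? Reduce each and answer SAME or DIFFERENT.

Term A:
  start: I(IK)(KSI)(KS(SI)(IK(II)))
  →1  IK(KSI)(KS(SI)(IK(II)))
  →2  K(KSI)(KS(SI)(IK(II)))
  →3  KSI
  →4  S

Term B:
  start: II(II)(K(SI))(IK)S
  →1  I(II)(K(SI))(IK)S
  →2  II(K(SI))(IK)S
  →3  I(K(SI))(IK)S
  →4  K(SI)(IK)S
  →5  SIS

Answer: DIFFERENT — A ⇓ S, B ⇓ SIS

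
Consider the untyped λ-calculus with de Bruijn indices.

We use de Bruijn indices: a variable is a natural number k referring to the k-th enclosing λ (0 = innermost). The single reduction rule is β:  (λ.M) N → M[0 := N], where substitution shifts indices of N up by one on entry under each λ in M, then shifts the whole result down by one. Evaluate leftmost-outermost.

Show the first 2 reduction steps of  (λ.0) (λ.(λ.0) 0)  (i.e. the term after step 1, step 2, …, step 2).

Answer: after 2 steps: λ.0

Derivation:
  start: (λ.0) (λ.(λ.0) 0)
  [1] λ.(λ.0) 0
  [2] λ.0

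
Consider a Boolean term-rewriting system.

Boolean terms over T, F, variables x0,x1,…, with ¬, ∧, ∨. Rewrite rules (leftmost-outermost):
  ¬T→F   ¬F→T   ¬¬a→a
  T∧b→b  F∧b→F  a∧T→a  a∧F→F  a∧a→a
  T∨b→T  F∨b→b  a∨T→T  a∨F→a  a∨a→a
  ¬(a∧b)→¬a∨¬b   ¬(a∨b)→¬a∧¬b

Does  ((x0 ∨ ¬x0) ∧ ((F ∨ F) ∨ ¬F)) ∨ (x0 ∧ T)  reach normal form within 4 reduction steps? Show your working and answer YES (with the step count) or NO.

Answer: NO — after 4 steps the term is (x0 ∨ ¬x0) ∨ (x0 ∧ T), not yet normal

Derivation:
  start: ((x0 ∨ ¬x0) ∧ ((F ∨ F) ∨ ¬F)) ∨ (x0 ∧ T)
  step 1: ((x0 ∨ ¬x0) ∧ (F ∨ ¬F)) ∨ (x0 ∧ T)
  step 2: ((x0 ∨ ¬x0) ∧ ¬F) ∨ (x0 ∧ T)
  step 3: ((x0 ∨ ¬x0) ∧ T) ∨ (x0 ∧ T)
  step 4: (x0 ∨ ¬x0) ∨ (x0 ∧ T)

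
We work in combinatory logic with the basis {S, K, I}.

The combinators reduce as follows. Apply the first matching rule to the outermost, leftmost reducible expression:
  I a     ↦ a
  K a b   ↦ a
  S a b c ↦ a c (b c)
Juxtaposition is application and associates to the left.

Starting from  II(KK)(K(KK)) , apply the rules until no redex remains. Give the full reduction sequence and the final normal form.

  start: II(KK)(K(KK))
  →1  I(KK)(K(KK))
  →2  KK(K(KK))
  →3  K

Answer: normal form = K  (in 3 steps)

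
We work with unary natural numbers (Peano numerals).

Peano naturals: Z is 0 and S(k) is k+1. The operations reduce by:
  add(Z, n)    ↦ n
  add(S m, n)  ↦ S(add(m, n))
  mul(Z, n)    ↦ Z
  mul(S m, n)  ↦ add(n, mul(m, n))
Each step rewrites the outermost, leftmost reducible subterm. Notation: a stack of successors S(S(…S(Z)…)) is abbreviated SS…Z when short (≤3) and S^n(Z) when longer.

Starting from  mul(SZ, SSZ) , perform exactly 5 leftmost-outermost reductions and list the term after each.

  start: mul(SZ, SSZ)
  [1] add(SSZ, mul(Z, SSZ))
  [2] S(add(SZ, mul(Z, SSZ)))
  [3] S(S(add(Z, mul(Z, SSZ))))
  [4] S(S(mul(Z, SSZ)))
  [5] SSZ

Answer: after 5 steps: SSZ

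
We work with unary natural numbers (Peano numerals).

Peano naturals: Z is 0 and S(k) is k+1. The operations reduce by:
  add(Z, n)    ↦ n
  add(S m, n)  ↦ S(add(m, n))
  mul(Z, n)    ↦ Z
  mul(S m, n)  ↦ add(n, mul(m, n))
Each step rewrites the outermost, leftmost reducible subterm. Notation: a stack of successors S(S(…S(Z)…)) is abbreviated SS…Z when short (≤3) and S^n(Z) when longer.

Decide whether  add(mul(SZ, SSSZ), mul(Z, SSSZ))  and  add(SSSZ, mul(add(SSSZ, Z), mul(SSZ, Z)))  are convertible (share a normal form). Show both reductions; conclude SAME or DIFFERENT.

Term A:
  start: add(mul(SZ, SSSZ), mul(Z, SSSZ))
  →1  add(add(SSSZ, mul(Z, SSSZ)), mul(Z, SSSZ))
  →2  add(S(add(SSZ, mul(Z, SSSZ))), mul(Z, SSSZ))
  →3  S(add(add(SSZ, mul(Z, SSSZ)), mul(Z, SSSZ)))
  →4  S(add(S(add(SZ, mul(Z, SSSZ))), mul(Z, SSSZ)))
  →5  S(S(add(add(SZ, mul(Z, SSSZ)), mul(Z, SSSZ))))
  →6  S(S(add(S(add(Z, mul(Z, SSSZ))), mul(Z, SSSZ))))
  →7  S(S(S(add(add(Z, mul(Z, SSSZ)), mul(Z, SSSZ)))))
  →8  S(S(S(add(mul(Z, SSSZ), mul(Z, SSSZ)))))
  →9  S(S(S(add(Z, mul(Z, SSSZ)))))
  →10  S(S(S(mul(Z, SSSZ))))
  →11  SSSZ

Term B:
  start: add(SSSZ, mul(add(SSSZ, Z), mul(SSZ, Z)))
  →1  S(add(SSZ, mul(add(SSSZ, Z), mul(SSZ, Z))))
  →2  S(S(add(SZ, mul(add(SSSZ, Z), mul(SSZ, Z)))))
  →3  S(S(S(add(Z, mul(add(SSSZ, Z), mul(SSZ, Z))))))
  →4  S(S(S(mul(add(SSSZ, Z), mul(SSZ, Z)))))
  →5  S(S(S(mul(S(add(SSZ, Z)), mul(SSZ, Z)))))
  →6  S(S(S(add(mul(SSZ, Z), mul(add(SSZ, Z), mul(SSZ, Z))))))
  →7  S(S(S(add(add(Z, mul(SZ, Z)), mul(add(SSZ, Z), mul(SSZ, Z))))))
  →8  S(S(S(add(mul(SZ, Z), mul(add(SSZ, Z), mul(SSZ, Z))))))
  →9  S(S(S(add(add(Z, mul(Z, Z)), mul(add(SSZ, Z), mul(SSZ, Z))))))
  →10  S(S(S(add(mul(Z, Z), mul(add(SSZ, Z), mul(SSZ, Z))))))
  →11  S(S(S(add(Z, mul(add(SSZ, Z), mul(SSZ, Z))))))
  →12  S(S(S(mul(add(SSZ, Z), mul(SSZ, Z)))))
  →13  S(S(S(mul(S(add(SZ, Z)), mul(SSZ, Z)))))
  →14  S(S(S(add(mul(SSZ, Z), mul(add(SZ, Z), mul(SSZ, Z))))))
  →15  S(S(S(add(add(Z, mul(SZ, Z)), mul(add(SZ, Z), mul(SSZ, Z))))))
  →16  S(S(S(add(mul(SZ, Z), mul(add(SZ, Z), mul(SSZ, Z))))))
  →17  S(S(S(add(add(Z, mul(Z, Z)), mul(add(SZ, Z), mul(SSZ, Z))))))
  →18  S(S(S(add(mul(Z, Z), mul(add(SZ, Z), mul(SSZ, Z))))))
  →19  S(S(S(add(Z, mul(add(SZ, Z), mul(SSZ, Z))))))
  →20  S(S(S(mul(add(SZ, Z), mul(SSZ, Z)))))
  →21  S(S(S(mul(S(add(Z, Z)), mul(SSZ, Z)))))
  →22  S(S(S(add(mul(SSZ, Z), mul(add(Z, Z), mul(SSZ, Z))))))
  →23  S(S(S(add(add(Z, mul(SZ, Z)), mul(add(Z, Z), mul(SSZ, Z))))))
  →24  S(S(S(add(mul(SZ, Z), mul(add(Z, Z), mul(SSZ, Z))))))
  →25  S(S(S(add(add(Z, mul(Z, Z)), mul(add(Z, Z), mul(SSZ, Z))))))
  →26  S(S(S(add(mul(Z, Z), mul(add(Z, Z), mul(SSZ, Z))))))
  →27  S(S(S(add(Z, mul(add(Z, Z), mul(SSZ, Z))))))
  →28  S(S(S(mul(add(Z, Z), mul(SSZ, Z)))))
  →29  S(S(S(mul(Z, mul(SSZ, Z)))))
  →30  SSSZ

Answer: SAME — A ⇓ SSSZ, B ⇓ SSSZ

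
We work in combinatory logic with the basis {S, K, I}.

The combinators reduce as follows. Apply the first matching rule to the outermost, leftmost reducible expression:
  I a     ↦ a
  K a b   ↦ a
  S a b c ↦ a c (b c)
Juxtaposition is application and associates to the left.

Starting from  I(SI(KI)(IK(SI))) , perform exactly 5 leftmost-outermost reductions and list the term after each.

  start: I(SI(KI)(IK(SI)))
  step 1: SI(KI)(IK(SI))
  step 2: I(IK(SI))(KI(IK(SI)))
  step 3: IK(SI)(KI(IK(SI)))
  step 4: K(SI)(KI(IK(SI)))
  step 5: SI

Answer: after 5 steps: SI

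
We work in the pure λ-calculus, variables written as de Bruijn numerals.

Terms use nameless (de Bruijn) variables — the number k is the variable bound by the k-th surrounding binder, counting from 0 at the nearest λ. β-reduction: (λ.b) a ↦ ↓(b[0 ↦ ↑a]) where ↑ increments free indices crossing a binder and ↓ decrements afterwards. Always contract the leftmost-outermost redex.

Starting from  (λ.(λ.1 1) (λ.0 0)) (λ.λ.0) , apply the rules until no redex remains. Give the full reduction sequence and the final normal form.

  start: (λ.(λ.1 1) (λ.0 0)) (λ.λ.0)
  step 1: (λ.(λ.λ.0) (λ.λ.0)) (λ.0 0)
  step 2: (λ.λ.0) (λ.λ.0)
  step 3: λ.0

Answer: normal form = λ.0  (in 3 steps)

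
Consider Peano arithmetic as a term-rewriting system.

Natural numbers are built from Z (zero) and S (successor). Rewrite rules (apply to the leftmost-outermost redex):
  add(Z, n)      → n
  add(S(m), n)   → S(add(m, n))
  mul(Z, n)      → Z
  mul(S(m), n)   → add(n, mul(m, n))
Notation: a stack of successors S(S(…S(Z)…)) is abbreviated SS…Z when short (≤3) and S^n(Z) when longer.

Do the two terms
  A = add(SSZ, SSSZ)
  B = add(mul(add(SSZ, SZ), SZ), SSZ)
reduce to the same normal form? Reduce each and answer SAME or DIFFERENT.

Answer: SAME — A ⇓ S^5(Z), B ⇓ S^5(Z)

Working:
Term A:
  start: add(SSZ, SSSZ)
  step 1: S(add(SZ, SSSZ))
  step 2: S(S(add(Z, SSSZ)))
  step 3: S^5(Z)

Term B:
  start: add(mul(add(SSZ, SZ), SZ), SSZ)
  step 1: add(mul(S(add(SZ, SZ)), SZ), SSZ)
  step 2: add(add(SZ, mul(add(SZ, SZ), SZ)), SSZ)
  step 3: add(S(add(Z, mul(add(SZ, SZ), SZ))), SSZ)
  step 4: S(add(add(Z, mul(add(SZ, SZ), SZ)), SSZ))
  step 5: S(add(mul(add(SZ, SZ), SZ), SSZ))
  step 6: S(add(mul(S(add(Z, SZ)), SZ), SSZ))
  step 7: S(add(add(SZ, mul(add(Z, SZ), SZ)), SSZ))
  step 8: S(add(S(add(Z, mul(add(Z, SZ), SZ))), SSZ))
  step 9: S(S(add(add(Z, mul(add(Z, SZ), SZ)), SSZ)))
  step 10: S(S(add(mul(add(Z, SZ), SZ), SSZ)))
  step 11: S(S(add(mul(SZ, SZ), SSZ)))
  step 12: S(S(add(add(SZ, mul(Z, SZ)), SSZ)))
  step 13: S(S(add(S(add(Z, mul(Z, SZ))), SSZ)))
  step 14: S(S(S(add(add(Z, mul(Z, SZ)), SSZ))))
  step 15: S(S(S(add(mul(Z, SZ), SSZ))))
  step 16: S(S(S(add(Z, SSZ))))
  step 17: S^5(Z)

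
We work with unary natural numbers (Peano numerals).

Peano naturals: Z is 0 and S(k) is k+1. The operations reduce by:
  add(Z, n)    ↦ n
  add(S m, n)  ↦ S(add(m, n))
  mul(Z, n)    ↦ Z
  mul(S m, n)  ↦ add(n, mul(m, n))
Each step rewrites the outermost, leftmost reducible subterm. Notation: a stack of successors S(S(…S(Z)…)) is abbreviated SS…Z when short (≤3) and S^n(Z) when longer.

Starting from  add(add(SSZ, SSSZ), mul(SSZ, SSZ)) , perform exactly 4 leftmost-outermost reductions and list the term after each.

Answer: after 4 steps: S(S(add(add(Z, SSSZ), mul(SSZ, SSZ))))

Derivation:
  start: add(add(SSZ, SSSZ), mul(SSZ, SSZ))
  →1  add(S(add(SZ, SSSZ)), mul(SSZ, SSZ))
  →2  S(add(add(SZ, SSSZ), mul(SSZ, SSZ)))
  →3  S(add(S(add(Z, SSSZ)), mul(SSZ, SSZ)))
  →4  S(S(add(add(Z, SSSZ), mul(SSZ, SSZ))))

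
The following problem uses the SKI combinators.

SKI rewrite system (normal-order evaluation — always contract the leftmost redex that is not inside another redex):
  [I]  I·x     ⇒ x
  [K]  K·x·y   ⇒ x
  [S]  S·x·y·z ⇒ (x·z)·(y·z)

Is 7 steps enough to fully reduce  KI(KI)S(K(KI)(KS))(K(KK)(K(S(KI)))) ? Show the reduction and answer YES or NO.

  start: KI(KI)S(K(KI)(KS))(K(KK)(K(S(KI))))
  [1] IS(K(KI)(KS))(K(KK)(K(S(KI))))
  [2] S(K(KI)(KS))(K(KK)(K(S(KI))))
  [3] S(KI)(K(KK)(K(S(KI))))
  [4] S(KI)(KK)

Answer: YES — reaches normal form S(KI)(KK) in 4 ≤ 7 steps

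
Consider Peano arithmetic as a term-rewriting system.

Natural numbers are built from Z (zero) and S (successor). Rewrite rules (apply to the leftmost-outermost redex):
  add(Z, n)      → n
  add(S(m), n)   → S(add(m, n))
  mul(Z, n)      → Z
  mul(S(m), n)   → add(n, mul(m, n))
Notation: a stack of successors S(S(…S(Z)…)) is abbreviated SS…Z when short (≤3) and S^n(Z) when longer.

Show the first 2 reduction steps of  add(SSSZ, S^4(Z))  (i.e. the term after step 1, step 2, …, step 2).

Answer: after 2 steps: S(S(add(SZ, S^4(Z))))

Reduction:
  start: add(SSSZ, S^4(Z))
  step 1: S(add(SSZ, S^4(Z)))
  step 2: S(S(add(SZ, S^4(Z))))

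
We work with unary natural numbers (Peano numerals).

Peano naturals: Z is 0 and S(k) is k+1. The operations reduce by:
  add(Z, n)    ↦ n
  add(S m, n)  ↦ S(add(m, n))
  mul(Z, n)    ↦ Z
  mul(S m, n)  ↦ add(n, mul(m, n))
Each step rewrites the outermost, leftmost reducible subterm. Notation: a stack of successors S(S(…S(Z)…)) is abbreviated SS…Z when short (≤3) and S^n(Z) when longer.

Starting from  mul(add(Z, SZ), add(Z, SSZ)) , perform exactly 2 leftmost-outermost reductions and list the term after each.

Answer: after 2 steps: add(add(Z, SSZ), mul(Z, add(Z, SSZ)))

Working:
  start: mul(add(Z, SZ), add(Z, SSZ))
  step 1: mul(SZ, add(Z, SSZ))
  step 2: add(add(Z, SSZ), mul(Z, add(Z, SSZ)))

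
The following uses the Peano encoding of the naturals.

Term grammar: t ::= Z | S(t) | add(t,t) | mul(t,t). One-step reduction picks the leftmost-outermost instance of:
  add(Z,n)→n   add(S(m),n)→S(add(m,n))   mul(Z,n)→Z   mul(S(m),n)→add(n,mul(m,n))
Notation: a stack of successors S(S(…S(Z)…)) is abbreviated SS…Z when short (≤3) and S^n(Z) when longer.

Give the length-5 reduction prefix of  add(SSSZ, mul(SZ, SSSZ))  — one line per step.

  start: add(SSSZ, mul(SZ, SSSZ))
  [1] S(add(SSZ, mul(SZ, SSSZ)))
  [2] S(S(add(SZ, mul(SZ, SSSZ))))
  [3] S(S(S(add(Z, mul(SZ, SSSZ)))))
  [4] S(S(S(mul(SZ, SSSZ))))
  [5] S(S(S(add(SSSZ, mul(Z, SSSZ)))))

Answer: after 5 steps: S(S(S(add(SSSZ, mul(Z, SSSZ)))))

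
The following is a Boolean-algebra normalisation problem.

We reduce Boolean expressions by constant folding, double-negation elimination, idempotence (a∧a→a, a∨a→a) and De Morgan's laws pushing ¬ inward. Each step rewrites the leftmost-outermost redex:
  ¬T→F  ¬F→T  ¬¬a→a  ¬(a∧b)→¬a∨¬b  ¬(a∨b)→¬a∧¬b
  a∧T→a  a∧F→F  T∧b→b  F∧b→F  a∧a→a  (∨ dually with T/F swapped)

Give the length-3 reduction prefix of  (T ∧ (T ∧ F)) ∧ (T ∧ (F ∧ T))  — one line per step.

Answer: after 3 steps: F

Working:
  start: (T ∧ (T ∧ F)) ∧ (T ∧ (F ∧ T))
  step 1: (T ∧ F) ∧ (T ∧ (F ∧ T))
  step 2: F ∧ (T ∧ (F ∧ T))
  step 3: F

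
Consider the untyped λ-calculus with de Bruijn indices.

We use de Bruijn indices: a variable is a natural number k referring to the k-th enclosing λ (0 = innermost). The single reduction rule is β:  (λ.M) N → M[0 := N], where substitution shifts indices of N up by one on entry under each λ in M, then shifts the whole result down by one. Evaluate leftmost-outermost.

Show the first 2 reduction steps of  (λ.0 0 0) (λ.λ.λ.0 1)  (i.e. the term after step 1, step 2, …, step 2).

Answer: after 2 steps: (λ.λ.0 1) (λ.λ.λ.0 1)

Reduction:
  start: (λ.0 0 0) (λ.λ.λ.0 1)
  →1  (λ.λ.λ.0 1) (λ.λ.λ.0 1) (λ.λ.λ.0 1)
  →2  (λ.λ.0 1) (λ.λ.λ.0 1)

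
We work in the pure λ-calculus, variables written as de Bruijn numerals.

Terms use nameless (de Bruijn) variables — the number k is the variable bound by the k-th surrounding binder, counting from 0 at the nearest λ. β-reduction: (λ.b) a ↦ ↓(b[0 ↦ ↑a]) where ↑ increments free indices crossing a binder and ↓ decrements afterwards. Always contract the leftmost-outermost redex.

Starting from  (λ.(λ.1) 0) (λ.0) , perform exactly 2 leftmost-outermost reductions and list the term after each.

Answer: after 2 steps: λ.0

Working:
  start: (λ.(λ.1) 0) (λ.0)
  [1] (λ.λ.0) (λ.0)
  [2] λ.0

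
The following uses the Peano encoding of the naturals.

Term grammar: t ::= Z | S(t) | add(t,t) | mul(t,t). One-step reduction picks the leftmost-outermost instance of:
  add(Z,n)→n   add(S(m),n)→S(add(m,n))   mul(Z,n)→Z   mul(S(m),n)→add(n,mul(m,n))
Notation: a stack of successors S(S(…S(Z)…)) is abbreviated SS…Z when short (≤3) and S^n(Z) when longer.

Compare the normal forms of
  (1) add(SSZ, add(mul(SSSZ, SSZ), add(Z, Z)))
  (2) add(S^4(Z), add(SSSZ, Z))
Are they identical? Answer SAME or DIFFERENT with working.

Term A:
  start: add(SSZ, add(mul(SSSZ, SSZ), add(Z, Z)))
  →1  S(add(SZ, add(mul(SSSZ, SSZ), add(Z, Z))))
  →2  S(S(add(Z, add(mul(SSSZ, SSZ), add(Z, Z)))))
  →3  S(S(add(mul(SSSZ, SSZ), add(Z, Z))))
  →4  S(S(add(add(SSZ, mul(SSZ, SSZ)), add(Z, Z))))
  →5  S(S(add(S(add(SZ, mul(SSZ, SSZ))), add(Z, Z))))
  →6  S(S(S(add(add(SZ, mul(SSZ, SSZ)), add(Z, Z)))))
  →7  S(S(S(add(S(add(Z, mul(SSZ, SSZ))), add(Z, Z)))))
  →8  S(S(S(S(add(add(Z, mul(SSZ, SSZ)), add(Z, Z))))))
  →9  S(S(S(S(add(mul(SSZ, SSZ), add(Z, Z))))))
  →10  S(S(S(S(add(add(SSZ, mul(SZ, SSZ)), add(Z, Z))))))
  →11  S(S(S(S(add(S(add(SZ, mul(SZ, SSZ))), add(Z, Z))))))
  →12  S(S(S(S(S(add(add(SZ, mul(SZ, SSZ)), add(Z, Z)))))))
  →13  S(S(S(S(S(add(S(add(Z, mul(SZ, SSZ))), add(Z, Z)))))))
  →14  S(S(S(S(S(S(add(add(Z, mul(SZ, SSZ)), add(Z, Z))))))))
  →15  S(S(S(S(S(S(add(mul(SZ, SSZ), add(Z, Z))))))))
  →16  S(S(S(S(S(S(add(add(SSZ, mul(Z, SSZ)), add(Z, Z))))))))
  →17  S(S(S(S(S(S(add(S(add(SZ, mul(Z, SSZ))), add(Z, Z))))))))
  →18  S(S(S(S(S(S(S(add(add(SZ, mul(Z, SSZ)), add(Z, Z)))))))))
  →19  S(S(S(S(S(S(S(add(S(add(Z, mul(Z, SSZ))), add(Z, Z)))))))))
  →20  S(S(S(S(S(S(S(S(add(add(Z, mul(Z, SSZ)), add(Z, Z))))))))))
  →21  S(S(S(S(S(S(S(S(add(mul(Z, SSZ), add(Z, Z))))))))))
  →22  S(S(S(S(S(S(S(S(add(Z, add(Z, Z))))))))))
  →23  S(S(S(S(S(S(S(S(add(Z, Z)))))))))
  →24  S^8(Z)

Term B:
  start: add(S^4(Z), add(SSSZ, Z))
  →1  S(add(SSSZ, add(SSSZ, Z)))
  →2  S(S(add(SSZ, add(SSSZ, Z))))
  →3  S(S(S(add(SZ, add(SSSZ, Z)))))
  →4  S(S(S(S(add(Z, add(SSSZ, Z))))))
  →5  S(S(S(S(add(SSSZ, Z)))))
  →6  S(S(S(S(S(add(SSZ, Z))))))
  →7  S(S(S(S(S(S(add(SZ, Z)))))))
  →8  S(S(S(S(S(S(S(add(Z, Z))))))))
  →9  S^7(Z)

Answer: DIFFERENT — A ⇓ S^8(Z), B ⇓ S^7(Z)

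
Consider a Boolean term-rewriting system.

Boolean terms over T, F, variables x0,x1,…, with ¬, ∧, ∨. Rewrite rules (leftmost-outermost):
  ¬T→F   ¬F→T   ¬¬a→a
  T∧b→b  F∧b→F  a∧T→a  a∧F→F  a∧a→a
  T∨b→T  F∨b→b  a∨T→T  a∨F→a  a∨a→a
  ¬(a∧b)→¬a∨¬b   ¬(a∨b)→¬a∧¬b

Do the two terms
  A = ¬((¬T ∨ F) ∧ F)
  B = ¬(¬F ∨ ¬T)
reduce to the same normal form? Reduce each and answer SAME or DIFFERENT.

Answer: DIFFERENT — A ⇓ T, B ⇓ F

Derivation:
Term A:
  start: ¬((¬T ∨ F) ∧ F)
  [1] ¬(¬T ∨ F) ∨ ¬F
  [2] (¬¬T ∧ ¬F) ∨ ¬F
  [3] (T ∧ ¬F) ∨ ¬F
  [4] ¬F ∨ ¬F
  [5] ¬F
  [6] T

Term B:
  start: ¬(¬F ∨ ¬T)
  [1] ¬¬F ∧ ¬¬T
  [2] F ∧ ¬¬T
  [3] F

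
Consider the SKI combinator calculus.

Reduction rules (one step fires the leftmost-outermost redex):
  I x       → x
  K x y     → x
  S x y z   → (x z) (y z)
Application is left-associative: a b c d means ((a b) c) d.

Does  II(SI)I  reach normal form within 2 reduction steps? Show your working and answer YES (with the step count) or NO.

Answer: YES — reaches normal form SII in 2 ≤ 2 steps

Derivation:
  start: II(SI)I
  step 1: I(SI)I
  step 2: SII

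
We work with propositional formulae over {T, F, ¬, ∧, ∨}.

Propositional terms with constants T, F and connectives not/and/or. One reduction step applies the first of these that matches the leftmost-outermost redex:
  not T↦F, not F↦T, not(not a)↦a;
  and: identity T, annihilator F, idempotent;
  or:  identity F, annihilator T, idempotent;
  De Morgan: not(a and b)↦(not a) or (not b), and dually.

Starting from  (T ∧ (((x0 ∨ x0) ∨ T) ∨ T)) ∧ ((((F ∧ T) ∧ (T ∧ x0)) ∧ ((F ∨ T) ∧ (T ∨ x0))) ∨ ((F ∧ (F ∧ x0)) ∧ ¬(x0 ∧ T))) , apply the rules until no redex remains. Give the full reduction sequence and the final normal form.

Answer: normal form = F  (in 9 steps)

Derivation:
  start: (T ∧ (((x0 ∨ x0) ∨ T) ∨ T)) ∧ ((((F ∧ T) ∧ (T ∧ x0)) ∧ ((F ∨ T) ∧ (T ∨ x0))) ∨ ((F ∧ (F ∧ x0)) ∧ ¬(x0 ∧ T)))
  →1  (((x0 ∨ x0) ∨ T) ∨ T) ∧ ((((F ∧ T) ∧ (T ∧ x0)) ∧ ((F ∨ T) ∧ (T ∨ x0))) ∨ ((F ∧ (F ∧ x0)) ∧ ¬(x0 ∧ T)))
  →2  T ∧ ((((F ∧ T) ∧ (T ∧ x0)) ∧ ((F ∨ T) ∧ (T ∨ x0))) ∨ ((F ∧ (F ∧ x0)) ∧ ¬(x0 ∧ T)))
  →3  (((F ∧ T) ∧ (T ∧ x0)) ∧ ((F ∨ T) ∧ (T ∨ x0))) ∨ ((F ∧ (F ∧ x0)) ∧ ¬(x0 ∧ T))
  →4  ((F ∧ (T ∧ x0)) ∧ ((F ∨ T) ∧ (T ∨ x0))) ∨ ((F ∧ (F ∧ x0)) ∧ ¬(x0 ∧ T))
  →5  (F ∧ ((F ∨ T) ∧ (T ∨ x0))) ∨ ((F ∧ (F ∧ x0)) ∧ ¬(x0 ∧ T))
  →6  F ∨ ((F ∧ (F ∧ x0)) ∧ ¬(x0 ∧ T))
  →7  (F ∧ (F ∧ x0)) ∧ ¬(x0 ∧ T)
  →8  F ∧ ¬(x0 ∧ T)
  →9  F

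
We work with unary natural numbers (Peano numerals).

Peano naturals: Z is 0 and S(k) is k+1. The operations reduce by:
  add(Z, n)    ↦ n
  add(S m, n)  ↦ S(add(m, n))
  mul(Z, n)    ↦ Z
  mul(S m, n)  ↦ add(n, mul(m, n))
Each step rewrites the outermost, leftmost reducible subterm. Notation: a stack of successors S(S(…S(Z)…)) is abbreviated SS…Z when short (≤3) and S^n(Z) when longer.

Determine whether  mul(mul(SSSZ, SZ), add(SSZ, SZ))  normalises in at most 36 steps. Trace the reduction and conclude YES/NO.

  start: mul(mul(SSSZ, SZ), add(SSZ, SZ))
  [1] mul(add(SZ, mul(SSZ, SZ)), add(SSZ, SZ))
  [2] mul(S(add(Z, mul(SSZ, SZ))), add(SSZ, SZ))
  [3] add(add(SSZ, SZ), mul(add(Z, mul(SSZ, SZ)), add(SSZ, SZ)))
  [4] add(S(add(SZ, SZ)), mul(add(Z, mul(SSZ, SZ)), add(SSZ, SZ)))
  [5] S(add(add(SZ, SZ), mul(add(Z, mul(SSZ, SZ)), add(SSZ, SZ))))
  [6] S(add(S(add(Z, SZ)), mul(add(Z, mul(SSZ, SZ)), add(SSZ, SZ))))
  [7] S(S(add(add(Z, SZ), mul(add(Z, mul(SSZ, SZ)), add(SSZ, SZ)))))
  [8] S(S(add(SZ, mul(add(Z, mul(SSZ, SZ)), add(SSZ, SZ)))))
  [9] S(S(S(add(Z, mul(add(Z, mul(SSZ, SZ)), add(SSZ, SZ))))))
  [10] S(S(S(mul(add(Z, mul(SSZ, SZ)), add(SSZ, SZ)))))
  [11] S(S(S(mul(mul(SSZ, SZ), add(SSZ, SZ)))))
  [12] S(S(S(mul(add(SZ, mul(SZ, SZ)), add(SSZ, SZ)))))
  [13] S(S(S(mul(S(add(Z, mul(SZ, SZ))), add(SSZ, SZ)))))
  [14] S(S(S(add(add(SSZ, SZ), mul(add(Z, mul(SZ, SZ)), add(SSZ, SZ))))))
  [15] S(S(S(add(S(add(SZ, SZ)), mul(add(Z, mul(SZ, SZ)), add(SSZ, SZ))))))
  [16] S(S(S(S(add(add(SZ, SZ), mul(add(Z, mul(SZ, SZ)), add(SSZ, SZ)))))))
  [17] S(S(S(S(add(S(add(Z, SZ)), mul(add(Z, mul(SZ, SZ)), add(SSZ, SZ)))))))
  [18] S(S(S(S(S(add(add(Z, SZ), mul(add(Z, mul(SZ, SZ)), add(SSZ, SZ))))))))
  [19] S(S(S(S(S(add(SZ, mul(add(Z, mul(SZ, SZ)), add(SSZ, SZ))))))))
  [20] S(S(S(S(S(S(add(Z, mul(add(Z, mul(SZ, SZ)), add(SSZ, SZ)))))))))
  [21] S(S(S(S(S(S(mul(add(Z, mul(SZ, SZ)), add(SSZ, SZ))))))))
  [22] S(S(S(S(S(S(mul(mul(SZ, SZ), add(SSZ, SZ))))))))
  [23] S(S(S(S(S(S(mul(add(SZ, mul(Z, SZ)), add(SSZ, SZ))))))))
  [24] S(S(S(S(S(S(mul(S(add(Z, mul(Z, SZ))), add(SSZ, SZ))))))))
  [25] S(S(S(S(S(S(add(add(SSZ, SZ), mul(add(Z, mul(Z, SZ)), add(SSZ, SZ)))))))))
  [26] S(S(S(S(S(S(add(S(add(SZ, SZ)), mul(add(Z, mul(Z, SZ)), add(SSZ, SZ)))))))))
  [27] S(S(S(S(S(S(S(add(add(SZ, SZ), mul(add(Z, mul(Z, SZ)), add(SSZ, SZ))))))))))
  [28] S(S(S(S(S(S(S(add(S(add(Z, SZ)), mul(add(Z, mul(Z, SZ)), add(SSZ, SZ))))))))))
  [29] S(S(S(S(S(S(S(S(add(add(Z, SZ), mul(add(Z, mul(Z, SZ)), add(SSZ, SZ)))))))))))
  [30] S(S(S(S(S(S(S(S(add(SZ, mul(add(Z, mul(Z, SZ)), add(SSZ, SZ)))))))))))
  [31] S(S(S(S(S(S(S(S(S(add(Z, mul(add(Z, mul(Z, SZ)), add(SSZ, SZ))))))))))))
  [32] S(S(S(S(S(S(S(S(S(mul(add(Z, mul(Z, SZ)), add(SSZ, SZ)))))))))))
  [33] S(S(S(S(S(S(S(S(S(mul(mul(Z, SZ), add(SSZ, SZ)))))))))))
  [34] S(S(S(S(S(S(S(S(S(mul(Z, add(SSZ, SZ)))))))))))
  [35] S^9(Z)

Answer: YES — reaches normal form S^9(Z) in 35 ≤ 36 steps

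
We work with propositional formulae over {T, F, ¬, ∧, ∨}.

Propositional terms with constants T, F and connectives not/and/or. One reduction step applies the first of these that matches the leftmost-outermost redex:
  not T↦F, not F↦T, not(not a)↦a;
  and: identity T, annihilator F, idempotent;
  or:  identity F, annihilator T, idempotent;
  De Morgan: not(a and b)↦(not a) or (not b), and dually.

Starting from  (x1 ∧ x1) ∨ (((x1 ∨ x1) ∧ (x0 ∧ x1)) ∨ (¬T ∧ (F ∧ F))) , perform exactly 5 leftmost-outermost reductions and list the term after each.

Answer: after 5 steps: x1 ∨ (x1 ∧ (x0 ∧ x1))

Working:
  start: (x1 ∧ x1) ∨ (((x1 ∨ x1) ∧ (x0 ∧ x1)) ∨ (¬T ∧ (F ∧ F)))
  [1] x1 ∨ (((x1 ∨ x1) ∧ (x0 ∧ x1)) ∨ (¬T ∧ (F ∧ F)))
  [2] x1 ∨ ((x1 ∧ (x0 ∧ x1)) ∨ (¬T ∧ (F ∧ F)))
  [3] x1 ∨ ((x1 ∧ (x0 ∧ x1)) ∨ (F ∧ (F ∧ F)))
  [4] x1 ∨ ((x1 ∧ (x0 ∧ x1)) ∨ F)
  [5] x1 ∨ (x1 ∧ (x0 ∧ x1))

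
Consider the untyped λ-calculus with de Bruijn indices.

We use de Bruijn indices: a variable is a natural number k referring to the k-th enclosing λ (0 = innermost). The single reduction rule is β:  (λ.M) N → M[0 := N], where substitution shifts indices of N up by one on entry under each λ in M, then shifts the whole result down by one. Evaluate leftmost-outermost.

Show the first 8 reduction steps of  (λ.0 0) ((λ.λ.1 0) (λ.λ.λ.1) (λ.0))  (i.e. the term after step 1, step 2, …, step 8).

  start: (λ.0 0) ((λ.λ.1 0) (λ.λ.λ.1) (λ.0))
  step 1: (λ.λ.1 0) (λ.λ.λ.1) (λ.0) ((λ.λ.1 0) (λ.λ.λ.1) (λ.0))
  step 2: (λ.(λ.λ.λ.1) 0) (λ.0) ((λ.λ.1 0) (λ.λ.λ.1) (λ.0))
  step 3: (λ.λ.λ.1) (λ.0) ((λ.λ.1 0) (λ.λ.λ.1) (λ.0))
  step 4: (λ.λ.1) ((λ.λ.1 0) (λ.λ.λ.1) (λ.0))
  step 5: λ.(λ.λ.1 0) (λ.λ.λ.1) (λ.0)
  step 6: λ.(λ.(λ.λ.λ.1) 0) (λ.0)
  step 7: λ.(λ.λ.λ.1) (λ.0)
  step 8: λ.λ.λ.1

Answer: after 8 steps: λ.λ.λ.1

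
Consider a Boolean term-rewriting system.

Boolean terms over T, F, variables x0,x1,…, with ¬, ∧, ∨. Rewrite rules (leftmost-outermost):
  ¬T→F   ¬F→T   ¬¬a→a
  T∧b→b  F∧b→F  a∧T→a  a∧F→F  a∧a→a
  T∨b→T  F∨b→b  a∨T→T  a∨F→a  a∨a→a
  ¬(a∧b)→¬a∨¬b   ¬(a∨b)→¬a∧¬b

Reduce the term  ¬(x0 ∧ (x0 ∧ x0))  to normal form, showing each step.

  start: ¬(x0 ∧ (x0 ∧ x0))
  →1  ¬x0 ∨ ¬(x0 ∧ x0)
  →2  ¬x0 ∨ (¬x0 ∨ ¬x0)
  →3  ¬x0 ∨ ¬x0
  →4  ¬x0

Answer: normal form = ¬x0  (in 4 steps)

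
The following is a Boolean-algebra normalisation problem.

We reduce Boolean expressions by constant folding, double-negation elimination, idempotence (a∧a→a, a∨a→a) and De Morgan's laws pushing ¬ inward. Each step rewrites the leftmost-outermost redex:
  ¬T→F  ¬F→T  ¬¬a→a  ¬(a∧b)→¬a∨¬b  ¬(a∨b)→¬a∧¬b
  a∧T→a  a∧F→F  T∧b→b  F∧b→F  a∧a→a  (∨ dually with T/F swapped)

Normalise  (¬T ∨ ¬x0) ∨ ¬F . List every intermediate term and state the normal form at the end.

  start: (¬T ∨ ¬x0) ∨ ¬F
  [1] (F ∨ ¬x0) ∨ ¬F
  [2] ¬x0 ∨ ¬F
  [3] ¬x0 ∨ T
  [4] T

Answer: normal form = T  (in 4 steps)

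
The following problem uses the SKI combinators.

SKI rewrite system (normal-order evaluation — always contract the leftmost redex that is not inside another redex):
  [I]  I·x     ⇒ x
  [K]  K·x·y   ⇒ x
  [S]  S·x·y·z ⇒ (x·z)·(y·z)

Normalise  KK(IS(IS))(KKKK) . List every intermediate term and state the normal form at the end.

  start: KK(IS(IS))(KKKK)
  step 1: K(KKKK)
  step 2: K(KK)

Answer: normal form = K(KK)  (in 2 steps)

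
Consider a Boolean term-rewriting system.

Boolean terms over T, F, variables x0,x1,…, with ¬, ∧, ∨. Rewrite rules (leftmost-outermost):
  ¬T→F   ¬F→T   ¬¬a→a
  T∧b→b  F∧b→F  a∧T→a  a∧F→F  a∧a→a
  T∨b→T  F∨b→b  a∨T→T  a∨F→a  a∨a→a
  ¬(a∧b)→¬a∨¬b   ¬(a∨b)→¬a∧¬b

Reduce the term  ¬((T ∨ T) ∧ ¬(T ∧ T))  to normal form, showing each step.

Answer: normal form = T  (in 7 steps)

Derivation:
  start: ¬((T ∨ T) ∧ ¬(T ∧ T))
  step 1: ¬(T ∨ T) ∨ ¬¬(T ∧ T)
  step 2: (¬T ∧ ¬T) ∨ ¬¬(T ∧ T)
  step 3: ¬T ∨ ¬¬(T ∧ T)
  step 4: F ∨ ¬¬(T ∧ T)
  step 5: ¬¬(T ∧ T)
  step 6: T ∧ T
  step 7: T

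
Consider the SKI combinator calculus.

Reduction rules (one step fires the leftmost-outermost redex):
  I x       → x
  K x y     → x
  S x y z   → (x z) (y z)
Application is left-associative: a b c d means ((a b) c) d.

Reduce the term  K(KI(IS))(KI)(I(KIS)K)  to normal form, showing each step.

Answer: normal form = K  (in 6 steps)

Working:
  start: K(KI(IS))(KI)(I(KIS)K)
  →1  KI(IS)(I(KIS)K)
  →2  I(I(KIS)K)
  →3  I(KIS)K
  →4  KISK
  →5  IK
  →6  K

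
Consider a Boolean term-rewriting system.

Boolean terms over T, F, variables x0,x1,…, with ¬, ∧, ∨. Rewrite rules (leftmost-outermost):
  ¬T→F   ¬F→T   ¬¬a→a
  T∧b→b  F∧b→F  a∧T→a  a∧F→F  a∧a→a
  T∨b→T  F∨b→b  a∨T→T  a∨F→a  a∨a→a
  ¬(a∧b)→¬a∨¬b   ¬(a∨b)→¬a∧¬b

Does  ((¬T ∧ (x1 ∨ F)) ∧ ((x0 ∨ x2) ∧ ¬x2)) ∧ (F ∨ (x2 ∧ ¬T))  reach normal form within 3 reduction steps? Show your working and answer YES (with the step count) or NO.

Answer: NO — after 3 steps the term is F ∧ (F ∨ (x2 ∧ ¬T)), not yet normal

Reduction:
  start: ((¬T ∧ (x1 ∨ F)) ∧ ((x0 ∨ x2) ∧ ¬x2)) ∧ (F ∨ (x2 ∧ ¬T))
  →1  ((F ∧ (x1 ∨ F)) ∧ ((x0 ∨ x2) ∧ ¬x2)) ∧ (F ∨ (x2 ∧ ¬T))
  →2  (F ∧ ((x0 ∨ x2) ∧ ¬x2)) ∧ (F ∨ (x2 ∧ ¬T))
  →3  F ∧ (F ∨ (x2 ∧ ¬T))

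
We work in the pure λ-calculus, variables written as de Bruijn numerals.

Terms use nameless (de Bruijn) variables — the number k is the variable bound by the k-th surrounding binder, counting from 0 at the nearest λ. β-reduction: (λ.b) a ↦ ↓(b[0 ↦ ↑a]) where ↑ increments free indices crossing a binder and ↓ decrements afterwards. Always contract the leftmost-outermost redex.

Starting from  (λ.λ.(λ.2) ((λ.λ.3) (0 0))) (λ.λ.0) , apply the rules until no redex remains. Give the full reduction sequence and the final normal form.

Answer: normal form = λ.λ.λ.0  (in 2 steps)

Working:
  start: (λ.λ.(λ.2) ((λ.λ.3) (0 0))) (λ.λ.0)
  step 1: λ.(λ.λ.λ.0) ((λ.λ.λ.λ.0) (0 0))
  step 2: λ.λ.λ.0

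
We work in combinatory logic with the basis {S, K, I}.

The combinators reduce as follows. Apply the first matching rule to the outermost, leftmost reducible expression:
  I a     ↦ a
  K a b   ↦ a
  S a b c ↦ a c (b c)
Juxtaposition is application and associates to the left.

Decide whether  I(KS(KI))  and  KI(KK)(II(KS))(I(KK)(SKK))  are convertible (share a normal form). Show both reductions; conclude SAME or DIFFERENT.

Answer: SAME — A ⇓ S, B ⇓ S

Derivation:
Term A:
  start: I(KS(KI))
  step 1: KS(KI)
  step 2: S

Term B:
  start: KI(KK)(II(KS))(I(KK)(SKK))
  step 1: I(II(KS))(I(KK)(SKK))
  step 2: II(KS)(I(KK)(SKK))
  step 3: I(KS)(I(KK)(SKK))
  step 4: KS(I(KK)(SKK))
  step 5: S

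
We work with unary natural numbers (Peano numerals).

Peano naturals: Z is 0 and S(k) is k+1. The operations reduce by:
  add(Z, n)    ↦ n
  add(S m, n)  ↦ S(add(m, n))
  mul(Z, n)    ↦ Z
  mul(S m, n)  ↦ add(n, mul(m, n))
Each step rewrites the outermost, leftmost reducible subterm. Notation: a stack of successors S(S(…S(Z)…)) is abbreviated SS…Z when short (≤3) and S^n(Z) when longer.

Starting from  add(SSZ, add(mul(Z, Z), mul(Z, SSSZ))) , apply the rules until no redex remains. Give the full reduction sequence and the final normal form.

Answer: normal form = SSZ  (in 6 steps)

Derivation:
  start: add(SSZ, add(mul(Z, Z), mul(Z, SSSZ)))
  [1] S(add(SZ, add(mul(Z, Z), mul(Z, SSSZ))))
  [2] S(S(add(Z, add(mul(Z, Z), mul(Z, SSSZ)))))
  [3] S(S(add(mul(Z, Z), mul(Z, SSSZ))))
  [4] S(S(add(Z, mul(Z, SSSZ))))
  [5] S(S(mul(Z, SSSZ)))
  [6] SSZ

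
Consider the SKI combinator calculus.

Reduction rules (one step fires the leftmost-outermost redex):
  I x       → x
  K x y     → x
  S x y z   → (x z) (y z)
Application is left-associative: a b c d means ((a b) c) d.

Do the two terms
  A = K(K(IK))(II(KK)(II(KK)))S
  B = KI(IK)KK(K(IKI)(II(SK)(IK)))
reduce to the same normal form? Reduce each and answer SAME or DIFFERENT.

Answer: SAME — A ⇓ K, B ⇓ K

Derivation:
Term A:
  start: K(K(IK))(II(KK)(II(KK)))S
  step 1: K(IK)S
  step 2: IK
  step 3: K

Term B:
  start: KI(IK)KK(K(IKI)(II(SK)(IK)))
  step 1: IKK(K(IKI)(II(SK)(IK)))
  step 2: KK(K(IKI)(II(SK)(IK)))
  step 3: K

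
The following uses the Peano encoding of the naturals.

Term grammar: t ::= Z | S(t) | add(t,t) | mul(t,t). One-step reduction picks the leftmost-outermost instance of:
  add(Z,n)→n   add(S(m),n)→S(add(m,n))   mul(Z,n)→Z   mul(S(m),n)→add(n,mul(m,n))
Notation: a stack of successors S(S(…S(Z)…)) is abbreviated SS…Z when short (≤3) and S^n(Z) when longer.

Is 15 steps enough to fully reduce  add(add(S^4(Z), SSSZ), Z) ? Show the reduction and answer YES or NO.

  start: add(add(S^4(Z), SSSZ), Z)
  step 1: add(S(add(SSSZ, SSSZ)), Z)
  step 2: S(add(add(SSSZ, SSSZ), Z))
  step 3: S(add(S(add(SSZ, SSSZ)), Z))
  step 4: S(S(add(add(SSZ, SSSZ), Z)))
  step 5: S(S(add(S(add(SZ, SSSZ)), Z)))
  step 6: S(S(S(add(add(SZ, SSSZ), Z))))
  step 7: S(S(S(add(S(add(Z, SSSZ)), Z))))
  step 8: S(S(S(S(add(add(Z, SSSZ), Z)))))
  step 9: S(S(S(S(add(SSSZ, Z)))))
  step 10: S(S(S(S(S(add(SSZ, Z))))))
  step 11: S(S(S(S(S(S(add(SZ, Z)))))))
  step 12: S(S(S(S(S(S(S(add(Z, Z))))))))
  step 13: S^7(Z)

Answer: YES — reaches normal form S^7(Z) in 13 ≤ 15 steps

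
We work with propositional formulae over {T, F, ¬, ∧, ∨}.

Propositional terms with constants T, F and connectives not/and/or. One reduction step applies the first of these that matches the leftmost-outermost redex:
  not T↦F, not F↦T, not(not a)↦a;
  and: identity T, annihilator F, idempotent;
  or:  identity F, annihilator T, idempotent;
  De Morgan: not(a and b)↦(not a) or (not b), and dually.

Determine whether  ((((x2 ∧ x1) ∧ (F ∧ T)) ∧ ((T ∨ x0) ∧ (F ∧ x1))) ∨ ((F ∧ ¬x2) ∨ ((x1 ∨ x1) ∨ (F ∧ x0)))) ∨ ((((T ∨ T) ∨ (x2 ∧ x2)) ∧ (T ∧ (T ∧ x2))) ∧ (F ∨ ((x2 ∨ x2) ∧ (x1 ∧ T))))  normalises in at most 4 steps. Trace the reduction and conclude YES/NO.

  start: ((((x2 ∧ x1) ∧ (F ∧ T)) ∧ ((T ∨ x0) ∧ (F ∧ x1))) ∨ ((F ∧ ¬x2) ∨ ((x1 ∨ x1) ∨ (F ∧ x0)))) ∨ ((((T ∨ T) ∨ (x2 ∧ x2)) ∧ (T ∧ (T ∧ x2))) ∧ (F ∨ ((x2 ∨ x2) ∧ (x1 ∧ T))))
  [1] ((((x2 ∧ x1) ∧ F) ∧ ((T ∨ x0) ∧ (F ∧ x1))) ∨ ((F ∧ ¬x2) ∨ ((x1 ∨ x1) ∨ (F ∧ x0)))) ∨ ((((T ∨ T) ∨ (x2 ∧ x2)) ∧ (T ∧ (T ∧ x2))) ∧ (F ∨ ((x2 ∨ x2) ∧ (x1 ∧ T))))
  [2] ((F ∧ ((T ∨ x0) ∧ (F ∧ x1))) ∨ ((F ∧ ¬x2) ∨ ((x1 ∨ x1) ∨ (F ∧ x0)))) ∨ ((((T ∨ T) ∨ (x2 ∧ x2)) ∧ (T ∧ (T ∧ x2))) ∧ (F ∨ ((x2 ∨ x2) ∧ (x1 ∧ T))))
  [3] (F ∨ ((F ∧ ¬x2) ∨ ((x1 ∨ x1) ∨ (F ∧ x0)))) ∨ ((((T ∨ T) ∨ (x2 ∧ x2)) ∧ (T ∧ (T ∧ x2))) ∧ (F ∨ ((x2 ∨ x2) ∧ (x1 ∧ T))))
  [4] ((F ∧ ¬x2) ∨ ((x1 ∨ x1) ∨ (F ∧ x0))) ∨ ((((T ∨ T) ∨ (x2 ∧ x2)) ∧ (T ∧ (T ∧ x2))) ∧ (F ∨ ((x2 ∨ x2) ∧ (x1 ∧ T))))

Answer: NO — after 4 steps the term is ((F ∧ ¬x2) ∨ ((x1 ∨ x1) ∨ (F ∧ x0))) ∨ ((((T ∨ T) ∨ (x2 ∧ x2)) ∧ (T ∧ (T ∧ x2))) ∧ (F ∨ ((x2 ∨ x2) ∧ (x1 ∧ T)))), not yet normal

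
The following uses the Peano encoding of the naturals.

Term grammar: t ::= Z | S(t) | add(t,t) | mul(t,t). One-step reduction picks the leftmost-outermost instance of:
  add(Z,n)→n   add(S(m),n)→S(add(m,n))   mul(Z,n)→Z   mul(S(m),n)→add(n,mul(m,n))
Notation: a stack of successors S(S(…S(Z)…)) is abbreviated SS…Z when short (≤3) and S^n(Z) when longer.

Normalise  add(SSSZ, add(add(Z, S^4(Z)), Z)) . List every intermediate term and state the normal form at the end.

Answer: normal form = S^7(Z)  (in 10 steps)

Derivation:
  start: add(SSSZ, add(add(Z, S^4(Z)), Z))
  step 1: S(add(SSZ, add(add(Z, S^4(Z)), Z)))
  step 2: S(S(add(SZ, add(add(Z, S^4(Z)), Z))))
  step 3: S(S(S(add(Z, add(add(Z, S^4(Z)), Z)))))
  step 4: S(S(S(add(add(Z, S^4(Z)), Z))))
  step 5: S(S(S(add(S^4(Z), Z))))
  step 6: S(S(S(S(add(SSSZ, Z)))))
  step 7: S(S(S(S(S(add(SSZ, Z))))))
  step 8: S(S(S(S(S(S(add(SZ, Z)))))))
  step 9: S(S(S(S(S(S(S(add(Z, Z))))))))
  step 10: S^7(Z)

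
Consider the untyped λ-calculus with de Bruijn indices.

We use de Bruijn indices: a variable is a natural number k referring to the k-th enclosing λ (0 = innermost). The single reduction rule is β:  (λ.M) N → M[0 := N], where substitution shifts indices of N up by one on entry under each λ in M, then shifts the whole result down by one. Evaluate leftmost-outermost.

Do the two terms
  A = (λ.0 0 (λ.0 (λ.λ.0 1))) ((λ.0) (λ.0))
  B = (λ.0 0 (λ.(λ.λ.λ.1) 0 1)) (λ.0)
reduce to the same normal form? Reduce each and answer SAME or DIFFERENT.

Answer: DIFFERENT — A ⇓ λ.0 (λ.λ.0 1), B ⇓ λ.λ.λ.0

Working:
Term A:
  start: (λ.0 0 (λ.0 (λ.λ.0 1))) ((λ.0) (λ.0))
  [1] (λ.0) (λ.0) ((λ.0) (λ.0)) (λ.0 (λ.λ.0 1))
  [2] (λ.0) ((λ.0) (λ.0)) (λ.0 (λ.λ.0 1))
  [3] (λ.0) (λ.0) (λ.0 (λ.λ.0 1))
  [4] (λ.0) (λ.0 (λ.λ.0 1))
  [5] λ.0 (λ.λ.0 1)

Term B:
  start: (λ.0 0 (λ.(λ.λ.λ.1) 0 1)) (λ.0)
  [1] (λ.0) (λ.0) (λ.(λ.λ.λ.1) 0 (λ.0))
  [2] (λ.0) (λ.(λ.λ.λ.1) 0 (λ.0))
  [3] λ.(λ.λ.λ.1) 0 (λ.0)
  [4] λ.(λ.λ.1) (λ.0)
  [5] λ.λ.λ.0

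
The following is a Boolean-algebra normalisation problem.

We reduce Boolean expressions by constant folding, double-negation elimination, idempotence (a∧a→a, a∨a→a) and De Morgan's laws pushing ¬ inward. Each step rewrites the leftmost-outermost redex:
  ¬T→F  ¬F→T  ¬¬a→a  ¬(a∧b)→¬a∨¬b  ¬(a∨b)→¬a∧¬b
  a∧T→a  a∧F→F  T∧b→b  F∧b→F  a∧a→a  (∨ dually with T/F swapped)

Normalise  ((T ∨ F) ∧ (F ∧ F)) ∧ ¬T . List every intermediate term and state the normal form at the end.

  start: ((T ∨ F) ∧ (F ∧ F)) ∧ ¬T
  step 1: (T ∧ (F ∧ F)) ∧ ¬T
  step 2: (F ∧ F) ∧ ¬T
  step 3: F ∧ ¬T
  step 4: F

Answer: normal form = F  (in 4 steps)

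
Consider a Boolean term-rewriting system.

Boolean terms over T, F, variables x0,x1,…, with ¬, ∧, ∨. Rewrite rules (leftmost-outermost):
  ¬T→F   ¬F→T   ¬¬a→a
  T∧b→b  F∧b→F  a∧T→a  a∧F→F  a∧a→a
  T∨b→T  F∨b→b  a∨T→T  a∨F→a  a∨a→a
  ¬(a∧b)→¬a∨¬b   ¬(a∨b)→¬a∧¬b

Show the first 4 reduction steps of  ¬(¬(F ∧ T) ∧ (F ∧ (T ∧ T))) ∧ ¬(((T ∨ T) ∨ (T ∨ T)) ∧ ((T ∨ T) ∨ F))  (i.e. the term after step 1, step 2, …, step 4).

Answer: after 4 steps: ¬(F ∧ (T ∧ T)) ∧ ¬(((T ∨ T) ∨ (T ∨ T)) ∧ ((T ∨ T) ∨ F))

Reduction:
  start: ¬(¬(F ∧ T) ∧ (F ∧ (T ∧ T))) ∧ ¬(((T ∨ T) ∨ (T ∨ T)) ∧ ((T ∨ T) ∨ F))
  [1] (¬¬(F ∧ T) ∨ ¬(F ∧ (T ∧ T))) ∧ ¬(((T ∨ T) ∨ (T ∨ T)) ∧ ((T ∨ T) ∨ F))
  [2] ((F ∧ T) ∨ ¬(F ∧ (T ∧ T))) ∧ ¬(((T ∨ T) ∨ (T ∨ T)) ∧ ((T ∨ T) ∨ F))
  [3] (F ∨ ¬(F ∧ (T ∧ T))) ∧ ¬(((T ∨ T) ∨ (T ∨ T)) ∧ ((T ∨ T) ∨ F))
  [4] ¬(F ∧ (T ∧ T)) ∧ ¬(((T ∨ T) ∨ (T ∨ T)) ∧ ((T ∨ T) ∨ F))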